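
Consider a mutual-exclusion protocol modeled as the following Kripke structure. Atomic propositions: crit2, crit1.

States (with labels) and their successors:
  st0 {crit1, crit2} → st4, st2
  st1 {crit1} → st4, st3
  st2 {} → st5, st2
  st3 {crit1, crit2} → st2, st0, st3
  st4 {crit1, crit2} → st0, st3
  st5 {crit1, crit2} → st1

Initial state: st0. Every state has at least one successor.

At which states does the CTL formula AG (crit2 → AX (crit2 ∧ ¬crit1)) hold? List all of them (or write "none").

none

States satisfying crit2 → AX (crit2 ∧ ¬crit1): {st1, st2}.
States satisfying AG (crit2 → AX (crit2 ∧ ¬crit1)): ∅.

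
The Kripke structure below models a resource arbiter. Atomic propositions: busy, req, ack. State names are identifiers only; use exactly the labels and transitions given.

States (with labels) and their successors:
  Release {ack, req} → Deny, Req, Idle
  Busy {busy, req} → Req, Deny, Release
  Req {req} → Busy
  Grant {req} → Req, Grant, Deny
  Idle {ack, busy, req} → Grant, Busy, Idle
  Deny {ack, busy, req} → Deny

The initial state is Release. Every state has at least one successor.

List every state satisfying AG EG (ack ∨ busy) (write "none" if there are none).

{Deny}

States satisfying EG (ack ∨ busy): {Release, Busy, Idle, Deny}.
States satisfying AG EG (ack ∨ busy): {Deny}.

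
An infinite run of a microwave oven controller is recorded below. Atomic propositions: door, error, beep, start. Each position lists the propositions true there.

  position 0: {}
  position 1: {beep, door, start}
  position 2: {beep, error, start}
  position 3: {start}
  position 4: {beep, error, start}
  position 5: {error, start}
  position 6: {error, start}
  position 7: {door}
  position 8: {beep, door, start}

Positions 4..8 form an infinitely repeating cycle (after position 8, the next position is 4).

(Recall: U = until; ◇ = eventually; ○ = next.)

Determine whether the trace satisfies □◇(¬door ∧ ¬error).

Violated

◇(¬door ∧ ¬error) must hold at every position from 0 onward. It fails at position 4, so □◇(¬door ∧ ¬error) is false.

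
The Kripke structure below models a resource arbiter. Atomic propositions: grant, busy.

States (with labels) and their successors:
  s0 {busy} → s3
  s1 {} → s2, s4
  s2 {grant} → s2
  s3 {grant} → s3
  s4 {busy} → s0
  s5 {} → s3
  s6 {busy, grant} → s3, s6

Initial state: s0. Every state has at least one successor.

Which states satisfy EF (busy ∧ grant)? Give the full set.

{s6}

States satisfying busy ∧ grant: {s6}.
States satisfying EF (busy ∧ grant): {s6}.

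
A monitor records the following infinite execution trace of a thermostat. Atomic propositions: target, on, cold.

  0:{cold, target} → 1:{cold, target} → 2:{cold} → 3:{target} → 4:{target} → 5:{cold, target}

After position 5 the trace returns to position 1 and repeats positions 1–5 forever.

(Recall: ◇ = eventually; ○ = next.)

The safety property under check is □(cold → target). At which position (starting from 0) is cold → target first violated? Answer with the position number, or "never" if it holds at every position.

2

Check cold → target at each position in order: 0 ✓, 1 ✓.
At position 2 the labels are {cold}, so cold → target is false there. This is the first violation.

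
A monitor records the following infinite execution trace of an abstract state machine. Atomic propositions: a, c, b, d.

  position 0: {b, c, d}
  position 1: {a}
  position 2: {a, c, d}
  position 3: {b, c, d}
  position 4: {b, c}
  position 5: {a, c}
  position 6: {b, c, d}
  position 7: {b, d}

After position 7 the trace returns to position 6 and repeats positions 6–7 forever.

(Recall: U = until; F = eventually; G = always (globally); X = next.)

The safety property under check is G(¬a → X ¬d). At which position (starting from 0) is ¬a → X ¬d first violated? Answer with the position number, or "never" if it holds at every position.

Check ¬a → X ¬d at each position in order: 0 ✓, 1 ✓, 2 ✓, 3 ✓, 4 ✓, 5 ✓.
At position 6 the labels are {b, c, d} and the next position 7 has {b, d}, so ¬a → X ¬d is false there. This is the first violation.

6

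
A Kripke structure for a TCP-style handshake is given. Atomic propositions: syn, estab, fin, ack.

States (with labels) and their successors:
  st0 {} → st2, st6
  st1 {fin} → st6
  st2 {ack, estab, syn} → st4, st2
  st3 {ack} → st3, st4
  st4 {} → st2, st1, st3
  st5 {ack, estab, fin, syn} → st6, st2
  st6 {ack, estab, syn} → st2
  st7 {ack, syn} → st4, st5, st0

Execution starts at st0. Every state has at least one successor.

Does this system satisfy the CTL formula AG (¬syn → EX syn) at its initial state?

States satisfying ¬syn → EX syn: {st0, st1, st2, st4, st5, st6, st7}.
States satisfying AG (¬syn → EX syn): ∅.
st3 is reachable from st0 and violates ¬syn → EX syn, so AG fails at st0.
st0 ∉ Sat(AG (¬syn → EX syn)).

Violated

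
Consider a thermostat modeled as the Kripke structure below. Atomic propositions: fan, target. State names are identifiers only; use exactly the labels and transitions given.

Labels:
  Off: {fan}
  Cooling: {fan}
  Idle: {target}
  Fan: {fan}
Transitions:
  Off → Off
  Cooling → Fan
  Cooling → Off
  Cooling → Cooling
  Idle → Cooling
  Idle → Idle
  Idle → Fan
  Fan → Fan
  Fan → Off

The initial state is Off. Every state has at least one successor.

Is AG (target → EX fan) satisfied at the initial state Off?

States satisfying target → EX fan: {Off, Cooling, Idle, Fan}.
States satisfying AG (target → EX fan): {Off, Cooling, Idle, Fan}.
Every state reachable from Off satisfies target → EX fan.
Off ∈ Sat(AG (target → EX fan)).

Holds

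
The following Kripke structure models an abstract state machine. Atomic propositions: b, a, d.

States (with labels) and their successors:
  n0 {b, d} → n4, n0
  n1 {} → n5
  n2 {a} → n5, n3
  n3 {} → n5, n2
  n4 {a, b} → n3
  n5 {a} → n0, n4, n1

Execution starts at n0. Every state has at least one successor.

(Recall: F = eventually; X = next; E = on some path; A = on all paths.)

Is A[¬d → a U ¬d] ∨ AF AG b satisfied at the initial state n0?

States satisfying ¬d → a: {n0, n2, n4, n5}.
States satisfying ¬d: {n1, n2, n3, n4, n5}.
States satisfying A[¬d → a U ¬d]: {n1, n2, n3, n4, n5}.
States satisfying AG b: ∅.
States satisfying AF AG b: ∅.
States satisfying A[¬d → a U ¬d] ∨ AF AG b: {n1, n2, n3, n4, n5}.
n0 ∉ Sat(A[¬d → a U ¬d] ∨ AF AG b).

Violated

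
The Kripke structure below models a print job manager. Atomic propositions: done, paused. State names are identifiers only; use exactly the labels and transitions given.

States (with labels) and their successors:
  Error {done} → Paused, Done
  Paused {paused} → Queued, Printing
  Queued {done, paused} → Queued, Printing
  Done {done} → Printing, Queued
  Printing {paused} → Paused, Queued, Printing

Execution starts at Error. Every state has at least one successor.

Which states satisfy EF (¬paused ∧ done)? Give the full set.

{Error, Done}

States satisfying ¬paused ∧ done: {Error, Done}.
States satisfying EF (¬paused ∧ done): {Error, Done}.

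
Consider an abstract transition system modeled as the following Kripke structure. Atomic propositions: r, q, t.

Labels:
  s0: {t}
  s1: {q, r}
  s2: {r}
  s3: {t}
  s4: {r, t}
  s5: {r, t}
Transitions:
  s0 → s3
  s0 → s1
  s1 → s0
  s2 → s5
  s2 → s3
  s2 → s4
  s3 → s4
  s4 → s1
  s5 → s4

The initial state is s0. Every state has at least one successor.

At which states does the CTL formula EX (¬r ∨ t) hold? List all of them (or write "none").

States satisfying ¬r ∨ t: {s0, s3, s4, s5}.
States satisfying EX (¬r ∨ t): {s0, s1, s2, s3, s5}.

{s0, s1, s2, s3, s5}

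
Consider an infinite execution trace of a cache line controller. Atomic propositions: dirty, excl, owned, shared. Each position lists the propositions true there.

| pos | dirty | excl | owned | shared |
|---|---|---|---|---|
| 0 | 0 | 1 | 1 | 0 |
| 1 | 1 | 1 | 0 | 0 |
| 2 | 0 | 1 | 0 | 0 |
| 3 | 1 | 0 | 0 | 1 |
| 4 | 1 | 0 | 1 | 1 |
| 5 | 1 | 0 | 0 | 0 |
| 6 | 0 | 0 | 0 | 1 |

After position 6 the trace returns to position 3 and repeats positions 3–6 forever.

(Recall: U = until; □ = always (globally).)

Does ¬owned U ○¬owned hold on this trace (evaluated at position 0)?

Walking from position 0: ○¬owned first holds at position 0, and ¬owned holds at every earlier position along the way, so ¬owned U ○¬owned holds.

Satisfied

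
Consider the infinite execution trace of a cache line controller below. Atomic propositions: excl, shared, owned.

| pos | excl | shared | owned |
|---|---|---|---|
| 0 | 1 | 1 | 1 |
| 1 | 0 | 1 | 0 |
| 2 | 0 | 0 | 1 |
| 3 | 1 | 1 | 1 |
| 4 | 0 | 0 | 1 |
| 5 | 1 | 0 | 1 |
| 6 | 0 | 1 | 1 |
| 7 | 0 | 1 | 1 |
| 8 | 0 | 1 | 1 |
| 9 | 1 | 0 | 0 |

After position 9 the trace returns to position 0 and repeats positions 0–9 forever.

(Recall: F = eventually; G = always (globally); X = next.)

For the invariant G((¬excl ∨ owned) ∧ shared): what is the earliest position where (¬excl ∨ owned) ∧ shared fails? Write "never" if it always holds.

Check (¬excl ∨ owned) ∧ shared at each position in order: 0 ✓, 1 ✓.
At position 2 the labels are {owned}, so (¬excl ∨ owned) ∧ shared is false there. This is the first violation.

2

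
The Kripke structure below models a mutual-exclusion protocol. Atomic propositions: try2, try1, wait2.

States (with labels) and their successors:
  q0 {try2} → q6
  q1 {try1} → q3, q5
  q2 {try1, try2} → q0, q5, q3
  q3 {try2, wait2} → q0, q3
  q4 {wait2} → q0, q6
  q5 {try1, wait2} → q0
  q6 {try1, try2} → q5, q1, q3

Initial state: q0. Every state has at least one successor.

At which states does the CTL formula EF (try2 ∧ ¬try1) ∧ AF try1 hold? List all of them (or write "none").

{q0, q1, q2, q4, q5, q6}

States satisfying try2 ∧ ¬try1: {q0, q3}.
States satisfying EF (try2 ∧ ¬try1): {q0, q1, q2, q3, q4, q5, q6}.
States satisfying try1: {q1, q2, q5, q6}.
States satisfying AF try1: {q0, q1, q2, q4, q5, q6}.
States satisfying EF (try2 ∧ ¬try1) ∧ AF try1: {q0, q1, q2, q4, q5, q6}.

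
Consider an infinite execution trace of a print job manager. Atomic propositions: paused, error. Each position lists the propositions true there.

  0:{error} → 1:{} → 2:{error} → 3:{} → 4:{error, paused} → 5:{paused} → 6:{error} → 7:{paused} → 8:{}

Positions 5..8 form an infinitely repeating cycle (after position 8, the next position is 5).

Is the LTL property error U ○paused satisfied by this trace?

Walking from position 0: at position 1, ○paused has not yet held and error fails, so error U ○paused is false.

Violated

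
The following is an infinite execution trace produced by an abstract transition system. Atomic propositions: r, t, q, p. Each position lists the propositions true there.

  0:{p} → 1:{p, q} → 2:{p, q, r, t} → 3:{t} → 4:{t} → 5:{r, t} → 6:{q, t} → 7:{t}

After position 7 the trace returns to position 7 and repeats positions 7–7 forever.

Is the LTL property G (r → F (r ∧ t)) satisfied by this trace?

r → F (r ∧ t) holds at every position 0..7, and those are all positions ever visited, so G (r → F (r ∧ t)) holds.
Positions where r holds: 2, 5.
Check F (r ∧ t) at each: 2→ok, 5→ok.

Yes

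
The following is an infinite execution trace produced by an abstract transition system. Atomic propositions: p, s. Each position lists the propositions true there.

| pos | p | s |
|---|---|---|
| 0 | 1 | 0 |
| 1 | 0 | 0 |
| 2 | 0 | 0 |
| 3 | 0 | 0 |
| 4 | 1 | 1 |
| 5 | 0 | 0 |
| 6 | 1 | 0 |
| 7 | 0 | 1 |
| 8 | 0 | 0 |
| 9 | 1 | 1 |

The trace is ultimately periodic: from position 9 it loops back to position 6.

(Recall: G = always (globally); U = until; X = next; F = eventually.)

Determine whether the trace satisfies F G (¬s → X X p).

G (¬s → X X p) is false at every position 0..9, so it never becomes true and F G (¬s → X X p) fails.

No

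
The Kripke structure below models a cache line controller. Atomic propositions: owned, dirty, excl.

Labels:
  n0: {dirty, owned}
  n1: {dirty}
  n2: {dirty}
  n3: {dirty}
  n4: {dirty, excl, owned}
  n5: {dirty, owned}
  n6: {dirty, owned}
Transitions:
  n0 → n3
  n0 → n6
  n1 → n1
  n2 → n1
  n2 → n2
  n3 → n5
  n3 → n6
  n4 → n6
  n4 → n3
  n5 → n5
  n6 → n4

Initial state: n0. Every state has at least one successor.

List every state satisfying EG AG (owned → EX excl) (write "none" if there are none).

{n1, n2}

States satisfying AG (owned → EX excl): {n1, n2}.
States satisfying EG AG (owned → EX excl): {n1, n2}.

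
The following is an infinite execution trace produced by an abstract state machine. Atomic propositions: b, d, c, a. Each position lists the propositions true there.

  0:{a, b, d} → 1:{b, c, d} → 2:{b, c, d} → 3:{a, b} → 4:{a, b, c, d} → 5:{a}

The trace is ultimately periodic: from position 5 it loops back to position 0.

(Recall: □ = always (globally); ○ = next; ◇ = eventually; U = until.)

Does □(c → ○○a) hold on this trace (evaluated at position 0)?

Satisfied

c → ○○a holds at every position 0..5, and those are all positions ever visited, so □(c → ○○a) holds.
Positions where c holds: 1, 2, 4.
Check ○○a at each: 1→ok, 2→ok, 4→ok.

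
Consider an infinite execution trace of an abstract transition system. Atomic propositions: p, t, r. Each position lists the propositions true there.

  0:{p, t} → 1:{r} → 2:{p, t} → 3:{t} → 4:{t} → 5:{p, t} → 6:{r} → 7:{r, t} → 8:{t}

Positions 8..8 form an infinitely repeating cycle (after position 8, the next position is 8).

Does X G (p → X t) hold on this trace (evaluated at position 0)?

The position after 0 is 1; G (p → X t) is false there.

No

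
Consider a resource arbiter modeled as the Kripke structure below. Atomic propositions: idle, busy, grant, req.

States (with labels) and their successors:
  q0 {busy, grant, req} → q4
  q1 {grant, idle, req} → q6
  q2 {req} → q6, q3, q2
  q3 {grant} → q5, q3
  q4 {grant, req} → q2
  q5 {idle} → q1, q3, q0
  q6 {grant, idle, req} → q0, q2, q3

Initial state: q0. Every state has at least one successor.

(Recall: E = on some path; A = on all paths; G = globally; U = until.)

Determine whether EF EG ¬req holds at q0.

States satisfying EG ¬req: {q3, q5}.
States satisfying EF EG ¬req: {q0, q1, q2, q3, q4, q5, q6}.
Some path from q0 reaches a state where EG ¬req holds.
q0 ∈ Sat(EF EG ¬req).

Yes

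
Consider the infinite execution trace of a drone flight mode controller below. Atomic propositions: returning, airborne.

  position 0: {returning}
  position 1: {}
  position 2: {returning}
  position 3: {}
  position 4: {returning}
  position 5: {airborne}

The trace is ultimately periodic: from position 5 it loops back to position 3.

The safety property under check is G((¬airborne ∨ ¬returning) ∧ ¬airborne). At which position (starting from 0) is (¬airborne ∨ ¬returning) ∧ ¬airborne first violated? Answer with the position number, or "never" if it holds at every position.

5

Check (¬airborne ∨ ¬returning) ∧ ¬airborne at each position in order: 0 ✓, 1 ✓, 2 ✓, 3 ✓, 4 ✓.
At position 5 the labels are {airborne}, so (¬airborne ∨ ¬returning) ∧ ¬airborne is false there. This is the first violation.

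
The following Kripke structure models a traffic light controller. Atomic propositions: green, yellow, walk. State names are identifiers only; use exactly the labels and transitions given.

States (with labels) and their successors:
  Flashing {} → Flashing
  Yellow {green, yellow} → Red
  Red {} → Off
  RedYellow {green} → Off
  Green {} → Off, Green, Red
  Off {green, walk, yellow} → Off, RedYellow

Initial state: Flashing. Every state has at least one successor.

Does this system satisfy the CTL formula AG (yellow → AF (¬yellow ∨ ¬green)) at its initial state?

States satisfying yellow → AF (¬yellow ∨ ¬green): {Flashing, Yellow, Red, RedYellow, Green}.
States satisfying AG (yellow → AF (¬yellow ∨ ¬green)): {Flashing}.
Every state reachable from Flashing satisfies yellow → AF (¬yellow ∨ ¬green).
Flashing ∈ Sat(AG (yellow → AF (¬yellow ∨ ¬green))).

Yes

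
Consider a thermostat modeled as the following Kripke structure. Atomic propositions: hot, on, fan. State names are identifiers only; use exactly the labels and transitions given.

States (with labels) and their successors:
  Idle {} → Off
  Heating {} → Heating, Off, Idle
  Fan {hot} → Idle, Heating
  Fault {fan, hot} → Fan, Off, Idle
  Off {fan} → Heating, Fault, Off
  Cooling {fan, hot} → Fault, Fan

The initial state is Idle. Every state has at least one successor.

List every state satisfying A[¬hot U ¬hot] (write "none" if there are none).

States satisfying ¬hot: {Idle, Heating, Off}.
States satisfying A[¬hot U ¬hot]: {Idle, Heating, Off}.

{Idle, Heating, Off}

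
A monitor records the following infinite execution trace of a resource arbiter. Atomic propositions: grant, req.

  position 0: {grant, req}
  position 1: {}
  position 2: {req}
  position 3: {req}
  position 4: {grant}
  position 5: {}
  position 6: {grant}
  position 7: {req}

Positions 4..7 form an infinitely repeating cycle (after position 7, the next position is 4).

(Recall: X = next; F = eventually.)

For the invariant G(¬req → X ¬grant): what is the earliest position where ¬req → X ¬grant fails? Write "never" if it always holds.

Check ¬req → X ¬grant at each position in order: 0 ✓, 1 ✓, 2 ✓, 3 ✓, 4 ✓.
At position 5 the labels are {} and the next position 6 has {grant}, so ¬req → X ¬grant is false there. This is the first violation.

5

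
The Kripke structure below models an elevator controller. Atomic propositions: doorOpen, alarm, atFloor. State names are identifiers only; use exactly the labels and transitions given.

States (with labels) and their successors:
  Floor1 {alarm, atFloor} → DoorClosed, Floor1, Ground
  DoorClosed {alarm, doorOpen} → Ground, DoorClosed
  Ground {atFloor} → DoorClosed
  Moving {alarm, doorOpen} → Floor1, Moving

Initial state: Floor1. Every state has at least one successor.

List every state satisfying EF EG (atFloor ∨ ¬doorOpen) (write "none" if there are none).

States satisfying EG (atFloor ∨ ¬doorOpen): {Floor1}.
States satisfying EF EG (atFloor ∨ ¬doorOpen): {Floor1, Moving}.

{Floor1, Moving}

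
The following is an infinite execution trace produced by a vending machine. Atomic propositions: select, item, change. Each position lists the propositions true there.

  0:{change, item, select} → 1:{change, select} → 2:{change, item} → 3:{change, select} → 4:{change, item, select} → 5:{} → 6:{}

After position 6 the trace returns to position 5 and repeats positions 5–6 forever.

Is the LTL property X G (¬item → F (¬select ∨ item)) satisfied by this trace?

Holds

The position after 0 is 1; G (¬item → F (¬select ∨ item)) is true there.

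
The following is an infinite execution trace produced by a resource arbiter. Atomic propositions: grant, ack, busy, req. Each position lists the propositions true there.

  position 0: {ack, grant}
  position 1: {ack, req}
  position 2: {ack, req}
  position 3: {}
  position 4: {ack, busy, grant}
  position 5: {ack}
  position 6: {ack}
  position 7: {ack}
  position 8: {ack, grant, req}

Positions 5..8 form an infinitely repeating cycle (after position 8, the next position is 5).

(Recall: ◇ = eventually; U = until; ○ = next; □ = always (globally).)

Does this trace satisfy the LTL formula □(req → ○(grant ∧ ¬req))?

Violated

req → ○(grant ∧ ¬req) must hold at every position from 0 onward. It fails at position 1, so □(req → ○(grant ∧ ¬req)) is false.
Positions where req holds: 1, 2, 8.
Check ○(grant ∧ ¬req) at each: 1→fails, 2→fails, 8→fails.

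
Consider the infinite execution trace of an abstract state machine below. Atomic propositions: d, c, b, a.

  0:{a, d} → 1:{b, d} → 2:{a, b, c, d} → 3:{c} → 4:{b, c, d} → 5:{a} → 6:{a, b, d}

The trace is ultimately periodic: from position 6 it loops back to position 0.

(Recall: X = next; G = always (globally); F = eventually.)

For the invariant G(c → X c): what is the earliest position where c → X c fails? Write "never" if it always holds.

Check c → X c at each position in order: 0 ✓, 1 ✓, 2 ✓, 3 ✓.
At position 4 the labels are {b, c, d} and the next position 5 has {a}, so c → X c is false there. This is the first violation.

4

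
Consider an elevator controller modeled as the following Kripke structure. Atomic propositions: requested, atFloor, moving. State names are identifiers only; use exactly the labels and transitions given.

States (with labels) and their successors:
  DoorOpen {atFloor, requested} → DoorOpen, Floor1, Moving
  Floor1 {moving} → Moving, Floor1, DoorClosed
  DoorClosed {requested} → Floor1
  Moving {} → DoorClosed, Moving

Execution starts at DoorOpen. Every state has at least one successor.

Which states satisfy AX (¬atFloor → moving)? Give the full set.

States satisfying ¬atFloor → moving: {DoorOpen, Floor1}.
States satisfying AX (¬atFloor → moving): {DoorClosed}.

{DoorClosed}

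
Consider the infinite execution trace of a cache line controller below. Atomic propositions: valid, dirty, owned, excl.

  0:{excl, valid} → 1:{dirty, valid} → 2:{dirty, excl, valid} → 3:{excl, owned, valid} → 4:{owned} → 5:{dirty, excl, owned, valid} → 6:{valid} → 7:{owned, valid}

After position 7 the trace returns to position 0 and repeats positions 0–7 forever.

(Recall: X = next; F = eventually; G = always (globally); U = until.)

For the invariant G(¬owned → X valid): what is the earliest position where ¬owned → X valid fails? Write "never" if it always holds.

never

¬owned → X valid holds at every position 0..7, and those are all the positions the trace ever visits, so the invariant G(¬owned → X valid) is never violated.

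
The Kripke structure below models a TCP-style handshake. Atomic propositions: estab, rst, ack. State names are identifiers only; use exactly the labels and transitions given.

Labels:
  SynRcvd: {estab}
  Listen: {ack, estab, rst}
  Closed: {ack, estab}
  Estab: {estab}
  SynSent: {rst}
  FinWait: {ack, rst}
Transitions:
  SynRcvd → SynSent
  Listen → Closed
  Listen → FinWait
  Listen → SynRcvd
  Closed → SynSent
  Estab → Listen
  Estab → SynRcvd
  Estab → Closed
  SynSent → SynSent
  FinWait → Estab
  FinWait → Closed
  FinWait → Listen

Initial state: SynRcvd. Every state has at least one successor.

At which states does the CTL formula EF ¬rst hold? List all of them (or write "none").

{SynRcvd, Listen, Closed, Estab, FinWait}

States satisfying ¬rst: {SynRcvd, Closed, Estab}.
States satisfying EF ¬rst: {SynRcvd, Listen, Closed, Estab, FinWait}.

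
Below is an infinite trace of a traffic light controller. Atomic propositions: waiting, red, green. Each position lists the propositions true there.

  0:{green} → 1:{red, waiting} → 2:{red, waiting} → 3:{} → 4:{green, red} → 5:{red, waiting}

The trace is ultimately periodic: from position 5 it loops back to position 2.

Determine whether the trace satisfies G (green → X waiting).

Satisfied

green → X waiting holds at every position 0..5, and those are all positions ever visited, so G (green → X waiting) holds.
Positions where green holds: 0, 4.
Check X waiting at each: 0→ok, 4→ok.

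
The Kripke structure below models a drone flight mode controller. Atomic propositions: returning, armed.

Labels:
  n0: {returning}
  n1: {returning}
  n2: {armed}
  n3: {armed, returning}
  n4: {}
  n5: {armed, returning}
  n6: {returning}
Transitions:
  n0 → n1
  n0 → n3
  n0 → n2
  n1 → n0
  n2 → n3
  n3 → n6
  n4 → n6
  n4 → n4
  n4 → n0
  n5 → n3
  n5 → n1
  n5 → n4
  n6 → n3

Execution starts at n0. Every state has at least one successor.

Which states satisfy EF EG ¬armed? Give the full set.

States satisfying EG ¬armed: {n0, n1, n4}.
States satisfying EF EG ¬armed: {n0, n1, n4, n5}.

{n0, n1, n4, n5}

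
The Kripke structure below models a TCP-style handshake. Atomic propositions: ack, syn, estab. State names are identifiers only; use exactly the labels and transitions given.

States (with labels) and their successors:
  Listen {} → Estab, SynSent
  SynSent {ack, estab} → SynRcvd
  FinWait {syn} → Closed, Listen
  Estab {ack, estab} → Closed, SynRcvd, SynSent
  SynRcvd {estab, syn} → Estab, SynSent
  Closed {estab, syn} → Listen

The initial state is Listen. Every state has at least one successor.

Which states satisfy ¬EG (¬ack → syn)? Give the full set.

{Listen, FinWait, Closed}

States satisfying ¬ack → syn: {SynSent, FinWait, Estab, SynRcvd, Closed}.
States satisfying EG (¬ack → syn): {SynSent, Estab, SynRcvd}.
States satisfying ¬EG (¬ack → syn): {Listen, FinWait, Closed}.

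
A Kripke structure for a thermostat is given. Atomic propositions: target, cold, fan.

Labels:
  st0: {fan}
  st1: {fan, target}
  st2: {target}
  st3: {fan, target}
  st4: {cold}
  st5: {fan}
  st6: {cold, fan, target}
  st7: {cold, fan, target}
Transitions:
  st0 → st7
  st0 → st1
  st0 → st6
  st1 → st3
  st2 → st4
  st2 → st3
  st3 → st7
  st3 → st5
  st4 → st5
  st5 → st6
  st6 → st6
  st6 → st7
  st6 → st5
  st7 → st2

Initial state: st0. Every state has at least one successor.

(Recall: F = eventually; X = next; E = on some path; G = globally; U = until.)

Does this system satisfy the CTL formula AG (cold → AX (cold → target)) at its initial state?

States satisfying cold → AX (cold → target): {st0, st1, st2, st3, st4, st5, st6, st7}.
States satisfying AG (cold → AX (cold → target)): {st0, st1, st2, st3, st4, st5, st6, st7}.
Every state reachable from st0 satisfies cold → AX (cold → target).
st0 ∈ Sat(AG (cold → AX (cold → target))).

Satisfied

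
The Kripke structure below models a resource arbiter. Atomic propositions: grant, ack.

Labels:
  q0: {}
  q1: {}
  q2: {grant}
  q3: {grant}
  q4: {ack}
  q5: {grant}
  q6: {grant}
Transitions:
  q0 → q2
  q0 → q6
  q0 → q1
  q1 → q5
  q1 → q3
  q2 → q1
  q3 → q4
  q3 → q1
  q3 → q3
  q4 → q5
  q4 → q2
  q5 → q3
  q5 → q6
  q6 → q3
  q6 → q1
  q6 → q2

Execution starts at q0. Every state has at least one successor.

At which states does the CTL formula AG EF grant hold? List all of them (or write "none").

{q0, q1, q2, q3, q4, q5, q6}

States satisfying EF grant: {q0, q1, q2, q3, q4, q5, q6}.
States satisfying AG EF grant: {q0, q1, q2, q3, q4, q5, q6}.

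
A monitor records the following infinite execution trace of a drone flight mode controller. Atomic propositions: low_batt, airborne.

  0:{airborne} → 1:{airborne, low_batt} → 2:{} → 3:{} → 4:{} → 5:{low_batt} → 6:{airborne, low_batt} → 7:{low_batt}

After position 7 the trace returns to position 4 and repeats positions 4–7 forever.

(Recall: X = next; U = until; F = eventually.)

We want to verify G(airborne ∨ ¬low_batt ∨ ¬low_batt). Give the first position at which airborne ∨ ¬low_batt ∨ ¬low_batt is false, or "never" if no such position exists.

Check airborne ∨ ¬low_batt ∨ ¬low_batt at each position in order: 0 ✓, 1 ✓, 2 ✓, 3 ✓, 4 ✓.
At position 5 the labels are {low_batt}, so airborne ∨ ¬low_batt ∨ ¬low_batt is false there. This is the first violation.

5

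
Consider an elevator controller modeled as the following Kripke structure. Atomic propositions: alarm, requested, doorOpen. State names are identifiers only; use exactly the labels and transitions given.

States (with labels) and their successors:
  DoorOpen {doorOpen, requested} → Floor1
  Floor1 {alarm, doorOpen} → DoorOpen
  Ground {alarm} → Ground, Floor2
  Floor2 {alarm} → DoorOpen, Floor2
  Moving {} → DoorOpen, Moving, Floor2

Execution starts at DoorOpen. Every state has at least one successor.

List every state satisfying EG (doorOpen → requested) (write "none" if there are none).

States satisfying doorOpen → requested: {DoorOpen, Ground, Floor2, Moving}.
States satisfying EG (doorOpen → requested): {Ground, Floor2, Moving}.

{Ground, Floor2, Moving}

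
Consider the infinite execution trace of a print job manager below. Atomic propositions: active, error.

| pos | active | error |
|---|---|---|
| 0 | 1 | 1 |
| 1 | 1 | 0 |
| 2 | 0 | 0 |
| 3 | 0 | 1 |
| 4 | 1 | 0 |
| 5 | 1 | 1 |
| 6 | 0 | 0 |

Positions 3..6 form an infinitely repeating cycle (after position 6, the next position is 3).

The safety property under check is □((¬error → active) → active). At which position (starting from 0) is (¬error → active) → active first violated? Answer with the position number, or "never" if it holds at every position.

Check (¬error → active) → active at each position in order: 0 ✓, 1 ✓, 2 ✓.
At position 3 the labels are {error}, so (¬error → active) → active is false there. This is the first violation.

3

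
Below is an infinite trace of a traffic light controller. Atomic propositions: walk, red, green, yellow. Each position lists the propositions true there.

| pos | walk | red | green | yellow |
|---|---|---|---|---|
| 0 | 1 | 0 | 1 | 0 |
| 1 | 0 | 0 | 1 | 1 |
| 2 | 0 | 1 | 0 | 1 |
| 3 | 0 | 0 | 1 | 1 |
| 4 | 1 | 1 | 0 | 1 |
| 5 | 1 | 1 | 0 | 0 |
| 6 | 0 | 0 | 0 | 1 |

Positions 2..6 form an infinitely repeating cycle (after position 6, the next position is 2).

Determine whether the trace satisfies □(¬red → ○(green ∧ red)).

Does not hold

¬red → ○(green ∧ red) must hold at every position from 0 onward. It fails at position 0, so □(¬red → ○(green ∧ red)) is false.
Positions where ¬red holds: 0, 1, 3, 6.
Check ○(green ∧ red) at each: 0→fails, 1→fails, 3→fails, 6→fails.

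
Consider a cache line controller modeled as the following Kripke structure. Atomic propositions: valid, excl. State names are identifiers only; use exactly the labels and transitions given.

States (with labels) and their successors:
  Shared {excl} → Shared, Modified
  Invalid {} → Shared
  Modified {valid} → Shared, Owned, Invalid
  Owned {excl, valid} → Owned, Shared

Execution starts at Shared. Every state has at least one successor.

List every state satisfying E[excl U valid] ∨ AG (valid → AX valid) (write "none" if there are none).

{Shared, Modified, Owned}

States satisfying excl: {Shared, Owned}.
States satisfying valid: {Modified, Owned}.
States satisfying E[excl U valid]: {Shared, Modified, Owned}.
States satisfying valid → AX valid: {Shared, Invalid}.
States satisfying AG (valid → AX valid): ∅.
States satisfying E[excl U valid] ∨ AG (valid → AX valid): {Shared, Modified, Owned}.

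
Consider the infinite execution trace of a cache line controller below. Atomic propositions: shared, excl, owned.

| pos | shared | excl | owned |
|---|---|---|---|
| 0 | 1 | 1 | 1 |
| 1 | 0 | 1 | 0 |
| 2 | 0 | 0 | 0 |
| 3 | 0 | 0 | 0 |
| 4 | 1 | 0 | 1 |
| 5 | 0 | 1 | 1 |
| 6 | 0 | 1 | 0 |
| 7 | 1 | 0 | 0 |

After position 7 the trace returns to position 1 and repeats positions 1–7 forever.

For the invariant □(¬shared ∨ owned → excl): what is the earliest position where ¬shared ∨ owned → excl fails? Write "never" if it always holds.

Check ¬shared ∨ owned → excl at each position in order: 0 ✓, 1 ✓.
At position 2 the labels are {}, so ¬shared ∨ owned → excl is false there. This is the first violation.

2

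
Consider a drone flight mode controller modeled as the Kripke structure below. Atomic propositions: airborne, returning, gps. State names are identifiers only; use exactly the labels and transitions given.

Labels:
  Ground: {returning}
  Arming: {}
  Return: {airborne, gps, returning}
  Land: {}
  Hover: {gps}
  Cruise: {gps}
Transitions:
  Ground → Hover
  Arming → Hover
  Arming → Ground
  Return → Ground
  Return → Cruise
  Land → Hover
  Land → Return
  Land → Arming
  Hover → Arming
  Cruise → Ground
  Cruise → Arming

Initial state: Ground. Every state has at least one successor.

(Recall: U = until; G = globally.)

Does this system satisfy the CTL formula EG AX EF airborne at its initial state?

Violated

States satisfying AX EF airborne: ∅.
States satisfying EG AX EF airborne: ∅.
No suitable path/successor from Ground witnesses the formula.
Ground ∉ Sat(EG AX EF airborne).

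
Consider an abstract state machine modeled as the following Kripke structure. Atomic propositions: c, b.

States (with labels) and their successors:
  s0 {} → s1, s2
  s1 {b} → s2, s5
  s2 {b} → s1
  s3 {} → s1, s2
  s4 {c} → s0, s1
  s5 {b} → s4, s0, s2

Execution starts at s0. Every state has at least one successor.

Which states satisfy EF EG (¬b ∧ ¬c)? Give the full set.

States satisfying EG (¬b ∧ ¬c): ∅.
States satisfying EF EG (¬b ∧ ¬c): ∅.

none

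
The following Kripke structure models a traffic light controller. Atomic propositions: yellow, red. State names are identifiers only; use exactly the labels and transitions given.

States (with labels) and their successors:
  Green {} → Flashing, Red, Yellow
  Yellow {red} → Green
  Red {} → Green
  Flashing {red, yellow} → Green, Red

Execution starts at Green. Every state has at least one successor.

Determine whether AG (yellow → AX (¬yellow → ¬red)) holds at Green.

States satisfying yellow → AX (¬yellow → ¬red): {Green, Yellow, Red, Flashing}.
States satisfying AG (yellow → AX (¬yellow → ¬red)): {Green, Yellow, Red, Flashing}.
Every state reachable from Green satisfies yellow → AX (¬yellow → ¬red).
Green ∈ Sat(AG (yellow → AX (¬yellow → ¬red))).

Holds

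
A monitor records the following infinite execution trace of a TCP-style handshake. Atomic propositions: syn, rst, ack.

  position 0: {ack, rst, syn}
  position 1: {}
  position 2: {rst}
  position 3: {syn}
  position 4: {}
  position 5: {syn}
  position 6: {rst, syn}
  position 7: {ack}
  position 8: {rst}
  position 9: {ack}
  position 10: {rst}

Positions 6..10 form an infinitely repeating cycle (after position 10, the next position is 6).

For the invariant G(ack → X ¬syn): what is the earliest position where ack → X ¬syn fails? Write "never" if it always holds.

never

ack → X ¬syn holds at every position 0..10, and those are all the positions the trace ever visits, so the invariant G(ack → X ¬syn) is never violated.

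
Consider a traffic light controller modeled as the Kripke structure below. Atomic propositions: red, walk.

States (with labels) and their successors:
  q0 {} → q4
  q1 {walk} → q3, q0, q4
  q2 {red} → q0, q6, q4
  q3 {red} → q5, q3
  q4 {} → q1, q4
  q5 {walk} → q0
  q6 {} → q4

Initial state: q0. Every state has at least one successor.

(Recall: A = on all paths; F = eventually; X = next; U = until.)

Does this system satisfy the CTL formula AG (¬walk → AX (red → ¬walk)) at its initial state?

States satisfying ¬walk → AX (red → ¬walk): {q0, q1, q2, q3, q4, q5, q6}.
States satisfying AG (¬walk → AX (red → ¬walk)): {q0, q1, q2, q3, q4, q5, q6}.
Every state reachable from q0 satisfies ¬walk → AX (red → ¬walk).
q0 ∈ Sat(AG (¬walk → AX (red → ¬walk))).

Yes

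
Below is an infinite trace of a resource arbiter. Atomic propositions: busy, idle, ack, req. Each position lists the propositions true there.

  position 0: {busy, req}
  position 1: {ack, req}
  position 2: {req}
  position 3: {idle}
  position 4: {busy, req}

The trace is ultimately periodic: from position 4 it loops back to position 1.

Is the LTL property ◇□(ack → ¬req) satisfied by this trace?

□(ack → ¬req) is false at every position 0..4, so it never becomes true and ◇□(ack → ¬req) fails.

Violated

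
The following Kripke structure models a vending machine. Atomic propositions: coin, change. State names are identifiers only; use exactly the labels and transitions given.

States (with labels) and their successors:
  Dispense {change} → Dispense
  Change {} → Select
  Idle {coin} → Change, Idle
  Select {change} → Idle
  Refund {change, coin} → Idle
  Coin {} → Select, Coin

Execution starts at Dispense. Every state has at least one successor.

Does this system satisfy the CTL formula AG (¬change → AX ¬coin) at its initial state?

States satisfying ¬change → AX ¬coin: {Dispense, Change, Select, Refund, Coin}.
States satisfying AG (¬change → AX ¬coin): {Dispense}.
Every state reachable from Dispense satisfies ¬change → AX ¬coin.
Dispense ∈ Sat(AG (¬change → AX ¬coin)).

Satisfied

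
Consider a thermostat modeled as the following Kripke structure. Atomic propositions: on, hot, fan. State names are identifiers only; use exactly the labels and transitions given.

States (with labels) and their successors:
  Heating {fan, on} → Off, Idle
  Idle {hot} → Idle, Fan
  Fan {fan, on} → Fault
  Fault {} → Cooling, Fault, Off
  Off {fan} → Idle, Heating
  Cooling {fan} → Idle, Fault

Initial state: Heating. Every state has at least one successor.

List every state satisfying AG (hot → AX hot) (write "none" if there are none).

States satisfying hot → AX hot: {Heating, Fan, Fault, Off, Cooling}.
States satisfying AG (hot → AX hot): ∅.

none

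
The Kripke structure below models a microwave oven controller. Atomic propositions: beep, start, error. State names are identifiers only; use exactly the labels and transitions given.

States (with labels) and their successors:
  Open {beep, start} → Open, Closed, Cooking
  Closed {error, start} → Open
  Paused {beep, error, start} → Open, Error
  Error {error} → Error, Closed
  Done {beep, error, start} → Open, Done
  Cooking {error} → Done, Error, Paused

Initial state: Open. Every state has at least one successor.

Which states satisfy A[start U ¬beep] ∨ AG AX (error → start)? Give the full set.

{Closed, Error, Cooking}

States satisfying start: {Open, Closed, Paused, Done}.
States satisfying ¬beep: {Closed, Error, Cooking}.
States satisfying A[start U ¬beep]: {Closed, Error, Cooking}.
States satisfying AX (error → start): {Closed, Done}.
States satisfying AG AX (error → start): ∅.
States satisfying A[start U ¬beep] ∨ AG AX (error → start): {Closed, Error, Cooking}.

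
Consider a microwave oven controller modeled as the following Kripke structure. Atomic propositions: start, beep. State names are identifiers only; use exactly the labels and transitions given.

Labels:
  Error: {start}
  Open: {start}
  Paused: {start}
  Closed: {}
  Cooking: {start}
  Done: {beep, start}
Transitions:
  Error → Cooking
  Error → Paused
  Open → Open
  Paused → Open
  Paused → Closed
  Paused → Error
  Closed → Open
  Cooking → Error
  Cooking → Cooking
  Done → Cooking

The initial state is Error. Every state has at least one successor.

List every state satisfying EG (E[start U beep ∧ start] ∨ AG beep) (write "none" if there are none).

none

States satisfying E[start U beep ∧ start] ∨ AG beep: {Done}.
States satisfying EG (E[start U beep ∧ start] ∨ AG beep): ∅.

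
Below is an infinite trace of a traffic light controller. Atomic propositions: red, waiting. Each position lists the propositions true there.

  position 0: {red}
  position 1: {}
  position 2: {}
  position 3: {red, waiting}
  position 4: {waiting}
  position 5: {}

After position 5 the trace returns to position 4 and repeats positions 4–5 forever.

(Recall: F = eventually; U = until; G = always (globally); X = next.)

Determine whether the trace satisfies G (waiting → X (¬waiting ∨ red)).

No

waiting → X (¬waiting ∨ red) must hold at every position from 0 onward. It fails at position 3, so G (waiting → X (¬waiting ∨ red)) is false.
Positions where waiting holds: 3, 4.
Check X (¬waiting ∨ red) at each: 3→fails, 4→ok.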